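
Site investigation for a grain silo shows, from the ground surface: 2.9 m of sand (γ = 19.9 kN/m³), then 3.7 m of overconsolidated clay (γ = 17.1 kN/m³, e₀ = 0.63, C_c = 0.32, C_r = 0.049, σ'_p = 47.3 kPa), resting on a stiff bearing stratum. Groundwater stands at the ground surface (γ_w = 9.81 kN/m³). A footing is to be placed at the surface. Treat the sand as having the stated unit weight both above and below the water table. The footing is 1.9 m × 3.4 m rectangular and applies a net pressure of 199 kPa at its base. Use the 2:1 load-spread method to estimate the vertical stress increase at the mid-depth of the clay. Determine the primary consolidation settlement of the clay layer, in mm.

Mid-depth of clay below the ground surface: z = 2.9 + 3.7/2 = 4.75 m.
Total vertical stress at mid-clay: σ_v = 19.9×2.9 + 17.1×1.85 = 89.345 kPa.
Pore pressure: u = 9.81×(4.75 − 0) = 46.598 kPa.
Initial effective stress: σ'_0 = σ_v − u = 89.345 − 46.598 = 42.747 kPa.
Stress increase at mid-clay by the 2:1 spreading method:
Δσ = qBL/((B+z)(L+z)) = 199×1.9×3.4/((1.9+4.75)(3.4+4.75)) = 23.72 kPa
Final effective stress: σ'_f = 42.747 + 23.72 = 66.467 kPa.
σ'_f = 66.467 > σ'_p = 47.3 kPa, so the stress path crosses the preconsolidation pressure — recompression up to σ'_p, then virgin compression beyond:
S_c = H/(1+e₀)·[C_r·log₁₀(σ'_p/σ'_0) + C_c·log₁₀(σ'_f/σ'_p)]
    = 3.7/1.63 × [0.049×log₁₀(47.3/42.747) + 0.32×log₁₀(66.467/47.3)]
    = 2.2699 × [0.0021538 + 0.047278] = 0.1122 m

S_c ≈ 112 mm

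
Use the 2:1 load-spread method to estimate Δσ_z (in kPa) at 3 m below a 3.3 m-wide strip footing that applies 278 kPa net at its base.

By the 2:1 method the load spreads at 1 horizontal : 2 vertical, so at depth z the loaded area has grown by z in each plan dimension:
Δσ = qB/(B+z) = 278×3.3/(3.3+3) = 145.62 kPa

Δσ_z ≈ 146 kPa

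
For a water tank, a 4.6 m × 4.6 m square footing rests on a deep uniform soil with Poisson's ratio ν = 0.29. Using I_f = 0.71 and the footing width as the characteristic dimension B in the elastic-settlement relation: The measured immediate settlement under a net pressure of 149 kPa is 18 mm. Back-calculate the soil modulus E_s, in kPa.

E_s ≈ 24800 kPa

S_e = q·B·(1−ν²)/E_s · I_f  ⇒  E_s = q·B·(1−ν²)·I_f / S_e.
E_s = 149 × 4.6 × 0.9159 × 0.71 / 0.018 = 24760 kPa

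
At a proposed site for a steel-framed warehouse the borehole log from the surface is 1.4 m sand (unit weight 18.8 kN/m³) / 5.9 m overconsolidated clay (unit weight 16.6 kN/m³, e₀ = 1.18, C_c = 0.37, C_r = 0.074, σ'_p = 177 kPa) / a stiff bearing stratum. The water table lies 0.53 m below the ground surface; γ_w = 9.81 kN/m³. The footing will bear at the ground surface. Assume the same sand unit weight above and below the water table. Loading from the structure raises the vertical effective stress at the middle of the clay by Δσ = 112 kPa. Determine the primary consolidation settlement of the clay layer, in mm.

S_c ≈ 120 mm

Mid-depth of clay below the ground surface: z = 1.4 + 5.9/2 = 4.35 m.
Total vertical stress at mid-clay: σ_v = 18.8×1.4 + 16.6×2.95 = 75.29 kPa.
Pore pressure: u = 9.81×(4.35 − 0.53) = 37.474 kPa.
Initial effective stress: σ'_0 = σ_v − u = 75.29 − 37.474 = 37.816 kPa.
Final effective stress: σ'_f = 37.816 + 112 = 149.82 kPa.
σ'_f = 149.82 ≤ σ'_p = 177 kPa, so the clay remains overconsolidated and only the recompression index applies:
S_c = C_r·H/(1+e₀)·log₁₀(σ'_f/σ'_0) = 0.074×5.9/2.18×log₁₀(149.82/37.816)
    = 0.20027 × 0.59789 = 0.1197 m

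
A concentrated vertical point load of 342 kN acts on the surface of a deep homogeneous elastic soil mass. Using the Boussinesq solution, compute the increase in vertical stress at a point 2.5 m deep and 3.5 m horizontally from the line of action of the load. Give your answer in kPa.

Δσ_z ≈ 1.73 kPa

Boussinesq vertical stress below a point load on an elastic half-space:
Δσ_z = 3P/(2πz²) · [1 + (r/z)²]^(−5/2)
r/z = 3.5/2.5 = 1.4; [1+(r/z)²]^(−5/2) = 0.066339.
Δσ_z = 3×342/(2π×2.5²) × 0.066339 = 26.127 × 0.066339 = 1.733 kPa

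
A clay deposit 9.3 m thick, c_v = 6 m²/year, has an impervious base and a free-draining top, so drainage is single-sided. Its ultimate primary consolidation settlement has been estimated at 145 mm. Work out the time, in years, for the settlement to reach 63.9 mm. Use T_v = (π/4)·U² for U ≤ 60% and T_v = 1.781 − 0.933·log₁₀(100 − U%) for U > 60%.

Drainage path length: H_d = H = 9.3 m (single drainage).
U = S(t)/S_ult = 63.9/145 = 0.4407.
U ≤ 60%: T_v = (π/4)·U² = (π/4)×0.44069² = 0.15253.
t = T_v·H_d²/c_v = 0.15253×9.3²/6 = 2.199 years.

t ≈ 2.2 years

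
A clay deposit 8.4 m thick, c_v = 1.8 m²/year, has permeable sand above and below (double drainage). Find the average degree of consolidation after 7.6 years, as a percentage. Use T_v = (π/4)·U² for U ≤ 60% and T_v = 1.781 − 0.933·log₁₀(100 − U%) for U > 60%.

U ≈ 88 %

Drainage path length: H_d = H/2 = 4.2 m (double drainage).
T_v = c_v·t/H_d² = 1.8×7.6/4.2² = 0.77551.
T_v = 0.77551 corresponds to the U > 60% branch:
U = 1 − 10^((1.781 − T_v)/0.933)/100 = 0.8804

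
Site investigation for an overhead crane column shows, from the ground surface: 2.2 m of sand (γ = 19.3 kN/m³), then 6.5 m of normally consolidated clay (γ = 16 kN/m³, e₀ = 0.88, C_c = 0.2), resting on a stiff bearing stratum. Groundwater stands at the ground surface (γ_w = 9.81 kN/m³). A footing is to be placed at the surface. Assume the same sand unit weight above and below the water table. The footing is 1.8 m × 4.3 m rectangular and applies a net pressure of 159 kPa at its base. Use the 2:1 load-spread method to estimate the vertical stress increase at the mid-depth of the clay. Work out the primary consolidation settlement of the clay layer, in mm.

S_c ≈ 106 mm

Mid-depth of clay below the ground surface: z = 2.2 + 6.5/2 = 5.45 m.
Total vertical stress at mid-clay: σ_v = 19.3×2.2 + 16×3.25 = 94.46 kPa.
Pore pressure: u = 9.81×(5.45 − 0) = 53.465 kPa.
Initial effective stress: σ'_0 = σ_v − u = 94.46 − 53.465 = 40.995 kPa.
Stress increase at mid-clay by the 2:1 spreading method:
Δσ = qBL/((B+z)(L+z)) = 159×1.8×4.3/((1.8+5.45)(4.3+5.45)) = 17.41 kPa
Final effective stress: σ'_f = σ'_0 + Δσ = 40.995 + 17.41 = 58.405 kPa.
Normally consolidated clay, so the full stress increment lies on the virgin compression line:
S_c = C_c·H/(1+e₀)·log₁₀(σ'_f/σ'_0) = 0.2×6.5/(1+0.88)×log₁₀(58.405/40.995)
    = 0.69149 × 0.15372 = 0.1063 m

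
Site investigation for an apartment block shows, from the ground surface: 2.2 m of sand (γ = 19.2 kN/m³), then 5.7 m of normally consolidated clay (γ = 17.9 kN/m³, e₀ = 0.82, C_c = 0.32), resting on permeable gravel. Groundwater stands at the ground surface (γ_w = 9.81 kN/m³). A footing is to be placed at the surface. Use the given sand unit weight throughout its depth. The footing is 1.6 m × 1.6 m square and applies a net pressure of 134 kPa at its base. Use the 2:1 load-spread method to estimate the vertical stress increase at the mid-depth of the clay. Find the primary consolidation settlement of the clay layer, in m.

Mid-depth of clay below the ground surface: z = 2.2 + 5.7/2 = 5.05 m.
Total vertical stress at mid-clay: σ_v = 19.2×2.2 + 17.9×2.85 = 93.255 kPa.
Pore pressure: u = 9.81×(5.05 − 0) = 49.541 kPa.
Initial effective stress: σ'_0 = σ_v − u = 93.255 − 49.541 = 43.714 kPa.
Stress increase at mid-clay by the 2:1 spreading method:
Δσ = qBL/((B+z)(L+z)) = 134×1.6×1.6/((1.6+5.05)(1.6+5.05)) = 7.7571 kPa
Final effective stress: σ'_f = σ'_0 + Δσ = 43.714 + 7.7571 = 51.471 kPa.
Normally consolidated clay, so the full stress increment lies on the virgin compression line:
S_c = C_c·H/(1+e₀)·log₁₀(σ'_f/σ'_0) = 0.32×5.7/(1+0.82)×log₁₀(51.471/43.714)
    = 1.0022 × 0.070942 = 0.0711 m

S_c ≈ 0.0711 m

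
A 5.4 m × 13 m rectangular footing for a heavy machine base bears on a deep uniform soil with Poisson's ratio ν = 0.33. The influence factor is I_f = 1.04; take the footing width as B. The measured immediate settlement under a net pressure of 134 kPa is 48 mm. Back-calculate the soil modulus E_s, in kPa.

S_e = q·B·(1−ν²)/E_s · I_f  ⇒  E_s = q·B·(1−ν²)·I_f / S_e.
E_s = 134 × 5.4 × 0.8911 × 1.04 / 0.048 = 13970 kPa

E_s ≈ 14000 kPa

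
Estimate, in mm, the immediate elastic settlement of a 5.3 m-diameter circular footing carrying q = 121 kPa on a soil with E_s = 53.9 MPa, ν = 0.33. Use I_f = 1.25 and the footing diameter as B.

Immediate (elastic) settlement: S_e = q·B·(1−ν²)/E_s · I_f.
E_s = 53.9 MPa = 53900 kPa.
S_e = 121 × 5.3 × (1 − 0.33²) / 53900 × 1.25
    = 121 × 5.3 × 0.8911 / 53900 × 1.25
    = 0.01325 m = 13.25 mm

S_e ≈ 13.3 mm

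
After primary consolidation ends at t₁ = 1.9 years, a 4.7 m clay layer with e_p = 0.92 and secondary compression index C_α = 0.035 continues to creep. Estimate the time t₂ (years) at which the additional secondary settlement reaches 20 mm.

S_s = C_α·H/(1+e_p)·log₁₀(t₂/t₁) ⇒ log₁₀(t₂/t₁) = S_s·(1+e_p)/(C_α·H).
log₁₀(t₂/t₁) = 0.02 × (1+0.92) / (0.035×4.7) = 0.2334
t₂ = t₁ × 10^0.2334 = 1.9 × 1.712 = 3.252 years

t₂ ≈ 3.25 years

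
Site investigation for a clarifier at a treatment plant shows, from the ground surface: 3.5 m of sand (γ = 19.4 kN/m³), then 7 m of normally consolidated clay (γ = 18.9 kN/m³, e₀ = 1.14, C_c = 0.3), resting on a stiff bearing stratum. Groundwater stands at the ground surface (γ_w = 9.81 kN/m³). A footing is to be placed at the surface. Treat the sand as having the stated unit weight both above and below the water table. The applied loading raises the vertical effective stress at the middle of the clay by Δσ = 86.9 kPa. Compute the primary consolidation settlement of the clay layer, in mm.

S_c ≈ 360 mm

Mid-depth of clay below the ground surface: z = 3.5 + 7/2 = 7 m.
Total vertical stress at mid-clay: σ_v = 19.4×3.5 + 18.9×3.5 = 134.05 kPa.
Pore pressure: u = 9.81×(7 − 0) = 68.67 kPa.
Initial effective stress: σ'_0 = σ_v − u = 134.05 − 68.67 = 65.38 kPa.
Final effective stress: σ'_f = σ'_0 + Δσ = 65.38 + 86.9 = 152.28 kPa.
Normally consolidated clay, so the full stress increment lies on the virgin compression line:
S_c = C_c·H/(1+e₀)·log₁₀(σ'_f/σ'_0) = 0.3×7/(1+1.14)×log₁₀(152.28/65.38)
    = 0.98131 × 0.3672 = 0.3603 m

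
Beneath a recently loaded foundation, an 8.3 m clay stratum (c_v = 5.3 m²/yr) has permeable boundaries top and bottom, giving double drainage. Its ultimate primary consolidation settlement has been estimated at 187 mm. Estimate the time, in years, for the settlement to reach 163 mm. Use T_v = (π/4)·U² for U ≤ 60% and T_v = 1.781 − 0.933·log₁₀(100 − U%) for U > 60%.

t ≈ 2.43 years

Drainage path length: H_d = H/2 = 4.15 m (double drainage).
U = S(t)/S_ult = 163/187 = 0.8717.
U > 60%: T_v = 1.781 − 0.933·log₁₀(100 − 87.166) = 0.74689.
t = T_v·H_d²/c_v = 0.74689×4.15²/5.3 = 2.427 years.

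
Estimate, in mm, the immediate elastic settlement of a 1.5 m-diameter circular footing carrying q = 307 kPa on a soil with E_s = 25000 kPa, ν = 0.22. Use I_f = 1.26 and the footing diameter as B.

Immediate (elastic) settlement: S_e = q·B·(1−ν²)/E_s · I_f.
S_e = 307 × 1.5 × (1 − 0.22²) / 25000 × 1.26
    = 307 × 1.5 × 0.9516 / 25000 × 1.26
    = 0.02209 m = 22.09 mm

S_e ≈ 22.1 mm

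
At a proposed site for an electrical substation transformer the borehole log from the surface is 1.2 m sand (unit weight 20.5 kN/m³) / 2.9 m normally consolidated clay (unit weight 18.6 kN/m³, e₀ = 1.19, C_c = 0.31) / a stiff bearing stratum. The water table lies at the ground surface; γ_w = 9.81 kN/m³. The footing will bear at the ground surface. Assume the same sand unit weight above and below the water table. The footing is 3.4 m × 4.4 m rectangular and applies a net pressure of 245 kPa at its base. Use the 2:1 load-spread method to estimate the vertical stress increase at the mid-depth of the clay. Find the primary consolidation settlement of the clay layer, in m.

Mid-depth of clay below the ground surface: z = 1.2 + 2.9/2 = 2.65 m.
Total vertical stress at mid-clay: σ_v = 20.5×1.2 + 18.6×1.45 = 51.57 kPa.
Pore pressure: u = 9.81×(2.65 − 0) = 25.997 kPa.
Initial effective stress: σ'_0 = σ_v − u = 51.57 − 25.997 = 25.573 kPa.
Stress increase at mid-clay by the 2:1 spreading method:
Δσ = qBL/((B+z)(L+z)) = 245×3.4×4.4/((3.4+2.65)(4.4+2.65)) = 85.932 kPa
Final effective stress: σ'_f = σ'_0 + Δσ = 25.573 + 85.932 = 111.5 kPa.
Normally consolidated clay, so the full stress increment lies on the virgin compression line:
S_c = C_c·H/(1+e₀)·log₁₀(σ'_f/σ'_0) = 0.31×2.9/(1+1.19)×log₁₀(111.5/25.573)
    = 0.4105 × 0.63949 = 0.2625 m

S_c ≈ 0.263 m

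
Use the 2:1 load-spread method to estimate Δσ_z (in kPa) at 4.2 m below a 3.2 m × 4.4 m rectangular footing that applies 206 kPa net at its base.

By the 2:1 method the load spreads at 1 horizontal : 2 vertical, so at depth z the loaded area has grown by z in each plan dimension:
Δσ = qBL/((B+z)(L+z)) = 206×3.2×4.4/((3.2+4.2)(4.4+4.2)) = 45.576 kPa

Δσ_z ≈ 45.6 kPa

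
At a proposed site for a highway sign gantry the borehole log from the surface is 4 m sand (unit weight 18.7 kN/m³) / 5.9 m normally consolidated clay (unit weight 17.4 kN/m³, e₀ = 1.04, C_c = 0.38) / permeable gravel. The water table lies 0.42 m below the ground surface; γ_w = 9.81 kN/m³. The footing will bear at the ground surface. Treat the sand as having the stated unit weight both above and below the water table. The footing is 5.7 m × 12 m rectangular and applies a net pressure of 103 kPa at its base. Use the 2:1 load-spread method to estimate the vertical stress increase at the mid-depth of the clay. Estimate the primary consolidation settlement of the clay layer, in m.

S_c ≈ 0.185 m

Mid-depth of clay below the ground surface: z = 4 + 5.9/2 = 6.95 m.
Total vertical stress at mid-clay: σ_v = 18.7×4 + 17.4×2.95 = 126.13 kPa.
Pore pressure: u = 9.81×(6.95 − 0.42) = 64.059 kPa.
Initial effective stress: σ'_0 = σ_v − u = 126.13 − 64.059 = 62.071 kPa.
Stress increase at mid-clay by the 2:1 spreading method:
Δσ = qBL/((B+z)(L+z)) = 103×5.7×12/((5.7+6.95)(12+6.95)) = 29.39 kPa
Final effective stress: σ'_f = σ'_0 + Δσ = 62.071 + 29.39 = 91.461 kPa.
Normally consolidated clay, so the full stress increment lies on the virgin compression line:
S_c = C_c·H/(1+e₀)·log₁₀(σ'_f/σ'_0) = 0.38×5.9/(1+1.04)×log₁₀(91.461/62.071)
    = 1.099 × 0.16835 = 0.185 m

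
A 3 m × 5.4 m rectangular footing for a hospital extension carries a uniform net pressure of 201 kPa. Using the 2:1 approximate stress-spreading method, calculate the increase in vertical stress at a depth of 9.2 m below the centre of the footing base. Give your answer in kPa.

Δσ_z ≈ 18.3 kPa

By the 2:1 method the load spreads at 1 horizontal : 2 vertical, so at depth z the loaded area has grown by z in each plan dimension:
Δσ = qBL/((B+z)(L+z)) = 201×3×5.4/((3+9.2)(5.4+9.2)) = 18.281 kPa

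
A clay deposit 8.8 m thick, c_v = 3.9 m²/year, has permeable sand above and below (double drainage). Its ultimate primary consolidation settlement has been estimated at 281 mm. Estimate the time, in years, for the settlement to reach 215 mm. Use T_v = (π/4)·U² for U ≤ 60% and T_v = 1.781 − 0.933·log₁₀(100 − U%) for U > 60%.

Drainage path length: H_d = H/2 = 4.4 m (double drainage).
U = S(t)/S_ult = 215/281 = 0.7651.
U > 60%: T_v = 1.781 − 0.933·log₁₀(100 − 76.512) = 0.50201.
t = T_v·H_d²/c_v = 0.50201×4.4²/3.9 = 2.492 years.

t ≈ 2.49 years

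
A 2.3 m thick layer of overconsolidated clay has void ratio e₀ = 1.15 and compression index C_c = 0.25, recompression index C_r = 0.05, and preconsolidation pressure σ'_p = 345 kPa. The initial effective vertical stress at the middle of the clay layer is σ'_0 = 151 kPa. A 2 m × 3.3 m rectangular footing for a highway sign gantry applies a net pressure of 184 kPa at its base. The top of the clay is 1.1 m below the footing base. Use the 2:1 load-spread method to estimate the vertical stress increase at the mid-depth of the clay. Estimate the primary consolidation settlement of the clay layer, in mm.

Mid-depth of clay below the footing base: z = 1.1 + 2.3/2 = 2.25 m.
Stress increase at mid-clay by the 2:1 spreading method:
Δσ = qBL/((B+z)(L+z)) = 184×2×3.3/((2+2.25)(3.3+2.25)) = 51.485 kPa
Final effective stress: σ'_f = 151 + 51.485 = 202.49 kPa.
σ'_f = 202.49 ≤ σ'_p = 345 kPa, so the clay remains overconsolidated and only the recompression index applies:
S_c = C_r·H/(1+e₀)·log₁₀(σ'_f/σ'_0) = 0.05×2.3/2.15×log₁₀(202.49/151)
    = 0.05349 × 0.12743 = 0.006816 m

S_c ≈ 6.82 mm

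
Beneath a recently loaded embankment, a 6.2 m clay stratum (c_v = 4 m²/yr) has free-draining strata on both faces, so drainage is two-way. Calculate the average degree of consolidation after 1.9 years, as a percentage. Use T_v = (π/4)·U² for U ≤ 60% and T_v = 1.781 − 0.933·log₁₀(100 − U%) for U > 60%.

U ≈ 88.5 %

Drainage path length: H_d = H/2 = 3.1 m (double drainage).
T_v = c_v·t/H_d² = 4×1.9/3.1² = 0.79084.
T_v = 0.79084 corresponds to the U > 60% branch:
U = 1 − 10^((1.781 − T_v)/0.933)/100 = 0.8848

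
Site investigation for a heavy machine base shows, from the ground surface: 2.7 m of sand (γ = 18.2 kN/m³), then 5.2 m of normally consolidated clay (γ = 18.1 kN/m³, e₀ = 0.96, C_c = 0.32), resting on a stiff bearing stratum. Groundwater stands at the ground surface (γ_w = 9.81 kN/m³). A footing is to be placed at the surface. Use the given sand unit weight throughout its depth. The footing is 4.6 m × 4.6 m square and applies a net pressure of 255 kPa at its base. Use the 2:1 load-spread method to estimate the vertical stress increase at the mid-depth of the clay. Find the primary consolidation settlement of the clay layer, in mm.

Mid-depth of clay below the ground surface: z = 2.7 + 5.2/2 = 5.3 m.
Total vertical stress at mid-clay: σ_v = 18.2×2.7 + 18.1×2.6 = 96.2 kPa.
Pore pressure: u = 9.81×(5.3 − 0) = 51.993 kPa.
Initial effective stress: σ'_0 = σ_v − u = 96.2 − 51.993 = 44.207 kPa.
Stress increase at mid-clay by the 2:1 spreading method:
Δσ = qBL/((B+z)(L+z)) = 255×4.6×4.6/((4.6+5.3)(4.6+5.3)) = 55.054 kPa
Final effective stress: σ'_f = σ'_0 + Δσ = 44.207 + 55.054 = 99.261 kPa.
Normally consolidated clay, so the full stress increment lies on the virgin compression line:
S_c = C_c·H/(1+e₀)·log₁₀(σ'_f/σ'_0) = 0.32×5.2/(1+0.96)×log₁₀(99.261/44.207)
    = 0.84898 × 0.35129 = 0.2982 m

S_c ≈ 298 mm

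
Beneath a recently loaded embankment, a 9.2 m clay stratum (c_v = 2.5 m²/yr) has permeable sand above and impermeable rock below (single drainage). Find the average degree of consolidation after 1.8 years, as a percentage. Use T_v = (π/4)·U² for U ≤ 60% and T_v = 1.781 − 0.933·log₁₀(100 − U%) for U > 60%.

U ≈ 26 %

Drainage path length: H_d = H = 9.2 m (single drainage).
T_v = c_v·t/H_d² = 2.5×1.8/9.2² = 0.053166.
T_v = 0.053166 corresponds to the U ≤ 60% branch:
U = √(4T_v/π) = 0.2602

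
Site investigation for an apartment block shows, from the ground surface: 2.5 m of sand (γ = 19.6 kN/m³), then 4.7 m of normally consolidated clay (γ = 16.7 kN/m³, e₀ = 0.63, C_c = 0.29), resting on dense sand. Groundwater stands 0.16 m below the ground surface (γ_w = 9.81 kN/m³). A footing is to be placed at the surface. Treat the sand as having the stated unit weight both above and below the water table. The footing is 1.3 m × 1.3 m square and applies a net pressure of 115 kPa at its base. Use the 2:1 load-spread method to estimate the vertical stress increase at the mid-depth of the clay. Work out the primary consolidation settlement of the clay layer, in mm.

Mid-depth of clay below the ground surface: z = 2.5 + 4.7/2 = 4.85 m.
Total vertical stress at mid-clay: σ_v = 19.6×2.5 + 16.7×2.35 = 88.245 kPa.
Pore pressure: u = 9.81×(4.85 − 0.16) = 46.009 kPa.
Initial effective stress: σ'_0 = σ_v − u = 88.245 − 46.009 = 42.236 kPa.
Stress increase at mid-clay by the 2:1 spreading method:
Δσ = qBL/((B+z)(L+z)) = 115×1.3×1.3/((1.3+4.85)(1.3+4.85)) = 5.1385 kPa
Final effective stress: σ'_f = σ'_0 + Δσ = 42.236 + 5.1385 = 47.374 kPa.
Normally consolidated clay, so the full stress increment lies on the virgin compression line:
S_c = C_c·H/(1+e₀)·log₁₀(σ'_f/σ'_0) = 0.29×4.7/(1+0.63)×log₁₀(47.374/42.236)
    = 0.8362 × 0.049857 = 0.04169 m

S_c ≈ 41.7 mm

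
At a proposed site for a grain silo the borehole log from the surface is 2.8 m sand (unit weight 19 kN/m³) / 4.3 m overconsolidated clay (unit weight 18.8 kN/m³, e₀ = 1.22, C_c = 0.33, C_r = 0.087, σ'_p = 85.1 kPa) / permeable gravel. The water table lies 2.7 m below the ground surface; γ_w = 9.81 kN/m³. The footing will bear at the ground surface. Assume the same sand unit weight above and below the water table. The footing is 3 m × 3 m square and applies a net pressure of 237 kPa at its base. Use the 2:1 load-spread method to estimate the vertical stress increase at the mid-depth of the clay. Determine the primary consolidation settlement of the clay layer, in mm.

Mid-depth of clay below the ground surface: z = 2.8 + 4.3/2 = 4.95 m.
Total vertical stress at mid-clay: σ_v = 19×2.8 + 18.8×2.15 = 93.62 kPa.
Pore pressure: u = 9.81×(4.95 − 2.7) = 22.073 kPa.
Initial effective stress: σ'_0 = σ_v − u = 93.62 − 22.073 = 71.547 kPa.
Stress increase at mid-clay by the 2:1 spreading method:
Δσ = qBL/((B+z)(L+z)) = 237×3×3/((3+4.95)(3+4.95)) = 33.749 kPa
Final effective stress: σ'_f = 71.547 + 33.749 = 105.3 kPa.
σ'_f = 105.3 > σ'_p = 85.1 kPa, so the stress path crosses the preconsolidation pressure — recompression up to σ'_p, then virgin compression beyond:
S_c = H/(1+e₀)·[C_r·log₁₀(σ'_p/σ'_0) + C_c·log₁₀(σ'_f/σ'_p)]
    = 4.3/2.22 × [0.087×log₁₀(85.1/71.547) + 0.33×log₁₀(105.3/85.1)]
    = 1.9369 × [0.0065544 + 0.030525] = 0.07182 m

S_c ≈ 71.8 mm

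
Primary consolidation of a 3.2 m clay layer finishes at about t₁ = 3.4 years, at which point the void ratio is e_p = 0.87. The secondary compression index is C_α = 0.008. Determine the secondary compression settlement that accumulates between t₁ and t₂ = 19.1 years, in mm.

Secondary compression: S_s = C_α·H/(1+e_p)·log₁₀(t₂/t₁)
S_s = 0.008×3.2/(1+0.87)×log₁₀(19.1/3.4)
    = 0.01369 × 0.7496 = 0.01026 m

S_s ≈ 10.3 mm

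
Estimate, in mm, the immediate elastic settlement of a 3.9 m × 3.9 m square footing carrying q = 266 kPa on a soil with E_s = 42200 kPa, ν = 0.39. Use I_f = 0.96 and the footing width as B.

S_e ≈ 20 mm

Immediate (elastic) settlement: S_e = q·B·(1−ν²)/E_s · I_f.
S_e = 266 × 3.9 × (1 − 0.39²) / 42200 × 0.96
    = 266 × 3.9 × 0.8479 / 42200 × 0.96
    = 0.02001 m = 20.01 mm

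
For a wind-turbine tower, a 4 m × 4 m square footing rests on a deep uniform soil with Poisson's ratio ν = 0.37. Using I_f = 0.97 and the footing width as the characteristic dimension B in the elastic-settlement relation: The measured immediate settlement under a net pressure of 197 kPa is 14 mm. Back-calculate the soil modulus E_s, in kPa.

E_s ≈ 47100 kPa

S_e = q·B·(1−ν²)/E_s · I_f  ⇒  E_s = q·B·(1−ν²)·I_f / S_e.
E_s = 197 × 4 × 0.8631 × 0.97 / 0.014 = 47120 kPa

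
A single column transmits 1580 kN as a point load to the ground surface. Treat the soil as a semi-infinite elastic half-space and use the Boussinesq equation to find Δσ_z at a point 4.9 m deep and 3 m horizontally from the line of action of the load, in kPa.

Δσ_z ≈ 14.2 kPa

Boussinesq vertical stress below a point load on an elastic half-space:
Δσ_z = 3P/(2πz²) · [1 + (r/z)²]^(−5/2)
r/z = 3/4.9 = 0.61224; [1+(r/z)²]^(−5/2) = 0.4512.
Δσ_z = 3×1580/(2π×4.9²) × 0.4512 = 31.42 × 0.4512 = 14.18 kPa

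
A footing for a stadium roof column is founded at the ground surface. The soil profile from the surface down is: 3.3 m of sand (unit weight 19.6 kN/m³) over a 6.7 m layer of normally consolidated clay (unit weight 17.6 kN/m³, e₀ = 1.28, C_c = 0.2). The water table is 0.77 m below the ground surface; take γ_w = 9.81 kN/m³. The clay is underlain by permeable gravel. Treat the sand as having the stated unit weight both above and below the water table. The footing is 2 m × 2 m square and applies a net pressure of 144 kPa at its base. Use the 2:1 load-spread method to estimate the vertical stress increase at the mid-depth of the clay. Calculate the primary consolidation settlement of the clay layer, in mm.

Mid-depth of clay below the ground surface: z = 3.3 + 6.7/2 = 6.65 m.
Total vertical stress at mid-clay: σ_v = 19.6×3.3 + 17.6×3.35 = 123.64 kPa.
Pore pressure: u = 9.81×(6.65 − 0.77) = 57.683 kPa.
Initial effective stress: σ'_0 = σ_v − u = 123.64 − 57.683 = 65.957 kPa.
Stress increase at mid-clay by the 2:1 spreading method:
Δσ = qBL/((B+z)(L+z)) = 144×2×2/((2+6.65)(2+6.65)) = 7.6982 kPa
Final effective stress: σ'_f = σ'_0 + Δσ = 65.957 + 7.6982 = 73.655 kPa.
Normally consolidated clay, so the full stress increment lies on the virgin compression line:
S_c = C_c·H/(1+e₀)·log₁₀(σ'_f/σ'_0) = 0.2×6.7/(1+1.28)×log₁₀(73.655/65.957)
    = 0.58772 × 0.047941 = 0.02818 m

S_c ≈ 28.2 mm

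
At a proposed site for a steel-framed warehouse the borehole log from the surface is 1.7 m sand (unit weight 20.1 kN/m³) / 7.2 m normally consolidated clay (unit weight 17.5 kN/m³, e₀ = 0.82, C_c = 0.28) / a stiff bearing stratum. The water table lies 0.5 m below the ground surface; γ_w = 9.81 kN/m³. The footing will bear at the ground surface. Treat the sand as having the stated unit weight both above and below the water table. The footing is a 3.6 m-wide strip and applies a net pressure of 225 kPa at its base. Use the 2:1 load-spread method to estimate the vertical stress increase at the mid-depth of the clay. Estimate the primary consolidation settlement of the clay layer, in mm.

S_c ≈ 498 mm

Mid-depth of clay below the ground surface: z = 1.7 + 7.2/2 = 5.3 m.
Total vertical stress at mid-clay: σ_v = 20.1×1.7 + 17.5×3.6 = 97.17 kPa.
Pore pressure: u = 9.81×(5.3 − 0.5) = 47.088 kPa.
Initial effective stress: σ'_0 = σ_v − u = 97.17 − 47.088 = 50.082 kPa.
Stress increase at mid-clay by the 2:1 spreading method:
Δσ = qB/(B+z) = 225×3.6/(3.6+5.3) = 91.011 kPa
Final effective stress: σ'_f = σ'_0 + Δσ = 50.082 + 91.011 = 141.09 kPa.
Normally consolidated clay, so the full stress increment lies on the virgin compression line:
S_c = C_c·H/(1+e₀)·log₁₀(σ'_f/σ'_0) = 0.28×7.2/(1+0.82)×log₁₀(141.09/50.082)
    = 1.1077 × 0.44981 = 0.4983 m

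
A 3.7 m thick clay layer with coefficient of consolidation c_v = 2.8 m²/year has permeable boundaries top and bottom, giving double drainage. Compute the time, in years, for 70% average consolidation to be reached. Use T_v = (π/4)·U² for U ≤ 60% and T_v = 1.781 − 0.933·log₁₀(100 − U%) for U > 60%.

t ≈ 0.492 years

Drainage path length: H_d = H/2 = 1.85 m (double drainage).
U > 60%: T_v = 1.781 − 0.933·log₁₀(100 − 70) = 0.40285.
t = T_v·H_d²/c_v = 0.40285×1.85²/2.8 = 0.4924 years.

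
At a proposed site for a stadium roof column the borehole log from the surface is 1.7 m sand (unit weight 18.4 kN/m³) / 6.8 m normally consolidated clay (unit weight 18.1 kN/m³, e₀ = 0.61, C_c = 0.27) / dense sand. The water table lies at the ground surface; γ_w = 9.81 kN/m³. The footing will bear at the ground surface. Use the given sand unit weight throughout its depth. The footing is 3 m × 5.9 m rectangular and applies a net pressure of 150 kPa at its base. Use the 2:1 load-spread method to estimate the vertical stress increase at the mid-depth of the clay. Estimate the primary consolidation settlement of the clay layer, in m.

Mid-depth of clay below the ground surface: z = 1.7 + 6.8/2 = 5.1 m.
Total vertical stress at mid-clay: σ_v = 18.4×1.7 + 18.1×3.4 = 92.82 kPa.
Pore pressure: u = 9.81×(5.1 − 0) = 50.031 kPa.
Initial effective stress: σ'_0 = σ_v − u = 92.82 − 50.031 = 42.789 kPa.
Stress increase at mid-clay by the 2:1 spreading method:
Δσ = qBL/((B+z)(L+z)) = 150×3×5.9/((3+5.1)(5.9+5.1)) = 29.798 kPa
Final effective stress: σ'_f = σ'_0 + Δσ = 42.789 + 29.798 = 72.587 kPa.
Normally consolidated clay, so the full stress increment lies on the virgin compression line:
S_c = C_c·H/(1+e₀)·log₁₀(σ'_f/σ'_0) = 0.27×6.8/(1+0.61)×log₁₀(72.587/42.789)
    = 1.1404 × 0.22953 = 0.2618 m

S_c ≈ 0.262 m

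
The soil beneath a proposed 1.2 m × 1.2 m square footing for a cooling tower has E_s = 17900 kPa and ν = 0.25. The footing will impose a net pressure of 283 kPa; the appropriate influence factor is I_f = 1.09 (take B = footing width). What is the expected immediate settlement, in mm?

S_e ≈ 19.4 mm

Immediate (elastic) settlement: S_e = q·B·(1−ν²)/E_s · I_f.
S_e = 283 × 1.2 × (1 − 0.25²) / 17900 × 1.09
    = 283 × 1.2 × 0.9375 / 17900 × 1.09
    = 0.01939 m = 19.39 mm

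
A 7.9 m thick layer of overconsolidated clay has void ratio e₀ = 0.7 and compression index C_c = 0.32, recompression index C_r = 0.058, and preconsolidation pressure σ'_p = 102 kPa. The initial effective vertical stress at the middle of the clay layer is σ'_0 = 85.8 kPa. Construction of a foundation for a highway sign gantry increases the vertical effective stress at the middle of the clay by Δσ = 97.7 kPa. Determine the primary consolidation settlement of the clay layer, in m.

Final effective stress: σ'_f = 85.8 + 97.7 = 183.5 kPa.
σ'_f = 183.5 > σ'_p = 102 kPa, so the stress path crosses the preconsolidation pressure — recompression up to σ'_p, then virgin compression beyond:
S_c = H/(1+e₀)·[C_r·log₁₀(σ'_p/σ'_0) + C_c·log₁₀(σ'_f/σ'_p)]
    = 7.9/1.7 × [0.058×log₁₀(102/85.8) + 0.32×log₁₀(183.5/102)]
    = 4.6471 × [0.0043565 + 0.081611] = 0.3995 m

S_c ≈ 0.399 m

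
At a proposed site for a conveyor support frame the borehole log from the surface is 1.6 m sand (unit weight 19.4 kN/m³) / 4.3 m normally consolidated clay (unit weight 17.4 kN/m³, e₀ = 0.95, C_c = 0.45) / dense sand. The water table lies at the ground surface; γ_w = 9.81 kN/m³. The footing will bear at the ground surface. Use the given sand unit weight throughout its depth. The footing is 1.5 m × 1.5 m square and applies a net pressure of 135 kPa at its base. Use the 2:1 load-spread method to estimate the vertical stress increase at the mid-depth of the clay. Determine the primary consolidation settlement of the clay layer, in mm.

S_c ≈ 129 mm

Mid-depth of clay below the ground surface: z = 1.6 + 4.3/2 = 3.75 m.
Total vertical stress at mid-clay: σ_v = 19.4×1.6 + 17.4×2.15 = 68.45 kPa.
Pore pressure: u = 9.81×(3.75 − 0) = 36.788 kPa.
Initial effective stress: σ'_0 = σ_v − u = 68.45 − 36.788 = 31.662 kPa.
Stress increase at mid-clay by the 2:1 spreading method:
Δσ = qBL/((B+z)(L+z)) = 135×1.5×1.5/((1.5+3.75)(1.5+3.75)) = 11.02 kPa
Final effective stress: σ'_f = σ'_0 + Δσ = 31.662 + 11.02 = 42.682 kPa.
Normally consolidated clay, so the full stress increment lies on the virgin compression line:
S_c = C_c·H/(1+e₀)·log₁₀(σ'_f/σ'_0) = 0.45×4.3/(1+0.95)×log₁₀(42.682/31.662)
    = 0.99231 × 0.12971 = 0.1287 m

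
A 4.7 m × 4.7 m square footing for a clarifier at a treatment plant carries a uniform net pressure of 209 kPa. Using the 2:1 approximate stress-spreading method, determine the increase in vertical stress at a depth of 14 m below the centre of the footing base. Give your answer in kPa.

By the 2:1 method the load spreads at 1 horizontal : 2 vertical, so at depth z the loaded area has grown by z in each plan dimension:
Δσ = qBL/((B+z)(L+z)) = 209×4.7×4.7/((4.7+14)(4.7+14)) = 13.203 kPa

Δσ_z ≈ 13.2 kPa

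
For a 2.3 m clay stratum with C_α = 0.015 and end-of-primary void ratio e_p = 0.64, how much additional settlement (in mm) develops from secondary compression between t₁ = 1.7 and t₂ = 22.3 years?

Secondary compression: S_s = C_α·H/(1+e_p)·log₁₀(t₂/t₁)
S_s = 0.015×2.3/(1+0.64)×log₁₀(22.3/1.7)
    = 0.02104 × 1.118 = 0.02352 m

S_s ≈ 23.5 mm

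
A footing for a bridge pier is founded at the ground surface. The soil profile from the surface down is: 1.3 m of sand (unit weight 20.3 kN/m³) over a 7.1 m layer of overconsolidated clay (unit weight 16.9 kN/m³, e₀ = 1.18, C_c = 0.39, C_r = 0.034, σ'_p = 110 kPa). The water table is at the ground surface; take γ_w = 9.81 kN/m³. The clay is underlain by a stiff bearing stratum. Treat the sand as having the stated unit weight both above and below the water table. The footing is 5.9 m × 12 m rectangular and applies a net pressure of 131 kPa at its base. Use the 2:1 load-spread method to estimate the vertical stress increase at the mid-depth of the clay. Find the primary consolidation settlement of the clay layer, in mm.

S_c ≈ 40.5 mm

Mid-depth of clay below the ground surface: z = 1.3 + 7.1/2 = 4.85 m.
Total vertical stress at mid-clay: σ_v = 20.3×1.3 + 16.9×3.55 = 86.385 kPa.
Pore pressure: u = 9.81×(4.85 − 0) = 47.578 kPa.
Initial effective stress: σ'_0 = σ_v − u = 86.385 − 47.578 = 38.807 kPa.
Stress increase at mid-clay by the 2:1 spreading method:
Δσ = qBL/((B+z)(L+z)) = 131×5.9×12/((5.9+4.85)(12+4.85)) = 51.203 kPa
Final effective stress: σ'_f = 38.807 + 51.203 = 90.01 kPa.
σ'_f = 90.01 ≤ σ'_p = 110 kPa, so the clay remains overconsolidated and only the recompression index applies:
S_c = C_r·H/(1+e₀)·log₁₀(σ'_f/σ'_0) = 0.034×7.1/2.18×log₁₀(90.01/38.807)
    = 0.11073 × 0.36538 = 0.04046 m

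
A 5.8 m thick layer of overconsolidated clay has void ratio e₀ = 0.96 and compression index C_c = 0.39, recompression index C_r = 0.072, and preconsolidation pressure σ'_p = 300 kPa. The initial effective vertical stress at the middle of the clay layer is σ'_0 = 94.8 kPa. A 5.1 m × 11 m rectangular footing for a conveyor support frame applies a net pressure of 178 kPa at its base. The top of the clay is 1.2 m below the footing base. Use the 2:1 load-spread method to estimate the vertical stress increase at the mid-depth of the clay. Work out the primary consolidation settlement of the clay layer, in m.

Mid-depth of clay below the footing base: z = 1.2 + 5.8/2 = 4.1 m.
Stress increase at mid-clay by the 2:1 spreading method:
Δσ = qBL/((B+z)(L+z)) = 178×5.1×11/((5.1+4.1)(11+4.1)) = 71.882 kPa
Final effective stress: σ'_f = 94.8 + 71.882 = 166.68 kPa.
σ'_f = 166.68 ≤ σ'_p = 300 kPa, so the clay remains overconsolidated and only the recompression index applies:
S_c = C_r·H/(1+e₀)·log₁₀(σ'_f/σ'_0) = 0.072×5.8/1.96×log₁₀(166.68/94.8)
    = 0.21306 × 0.24508 = 0.05222 m

S_c ≈ 0.0522 m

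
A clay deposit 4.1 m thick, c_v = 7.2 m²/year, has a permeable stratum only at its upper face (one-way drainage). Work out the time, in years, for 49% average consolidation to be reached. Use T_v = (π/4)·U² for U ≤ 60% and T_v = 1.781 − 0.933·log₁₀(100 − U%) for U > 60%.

t ≈ 0.44 years

Drainage path length: H_d = H = 4.1 m (single drainage).
U ≤ 60%: T_v = (π/4)·U² = (π/4)×0.49² = 0.18857.
t = T_v·H_d²/c_v = 0.18857×4.1²/7.2 = 0.4403 years.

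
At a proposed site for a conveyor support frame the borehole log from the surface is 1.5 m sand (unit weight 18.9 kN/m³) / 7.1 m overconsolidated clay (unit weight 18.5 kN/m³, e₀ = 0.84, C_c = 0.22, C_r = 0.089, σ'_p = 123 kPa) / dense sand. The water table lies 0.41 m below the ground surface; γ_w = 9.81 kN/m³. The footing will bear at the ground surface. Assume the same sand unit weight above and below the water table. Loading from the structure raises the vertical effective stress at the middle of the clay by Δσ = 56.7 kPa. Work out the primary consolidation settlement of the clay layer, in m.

S_c ≈ 0.115 m

Mid-depth of clay below the ground surface: z = 1.5 + 7.1/2 = 5.05 m.
Total vertical stress at mid-clay: σ_v = 18.9×1.5 + 18.5×3.55 = 94.025 kPa.
Pore pressure: u = 9.81×(5.05 − 0.41) = 45.518 kPa.
Initial effective stress: σ'_0 = σ_v − u = 94.025 − 45.518 = 48.507 kPa.
Final effective stress: σ'_f = 48.507 + 56.7 = 105.21 kPa.
σ'_f = 105.21 ≤ σ'_p = 123 kPa, so the clay remains overconsolidated and only the recompression index applies:
S_c = C_r·H/(1+e₀)·log₁₀(σ'_f/σ'_0) = 0.089×7.1/1.84×log₁₀(105.21/48.507)
    = 0.34342 × 0.33625 = 0.1155 m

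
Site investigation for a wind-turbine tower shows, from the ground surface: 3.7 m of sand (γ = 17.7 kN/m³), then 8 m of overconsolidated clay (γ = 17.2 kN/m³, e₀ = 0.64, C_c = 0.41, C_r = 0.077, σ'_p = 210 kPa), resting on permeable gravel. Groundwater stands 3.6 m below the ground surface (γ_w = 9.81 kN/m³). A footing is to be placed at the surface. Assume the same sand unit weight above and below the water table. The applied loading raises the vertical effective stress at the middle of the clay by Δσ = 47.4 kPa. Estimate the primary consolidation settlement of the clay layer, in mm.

S_c ≈ 66.6 mm

Mid-depth of clay below the ground surface: z = 3.7 + 8/2 = 7.7 m.
Total vertical stress at mid-clay: σ_v = 17.7×3.7 + 17.2×4 = 134.29 kPa.
Pore pressure: u = 9.81×(7.7 − 3.6) = 40.221 kPa.
Initial effective stress: σ'_0 = σ_v − u = 134.29 − 40.221 = 94.069 kPa.
Final effective stress: σ'_f = 94.069 + 47.4 = 141.47 kPa.
σ'_f = 141.47 ≤ σ'_p = 210 kPa, so the clay remains overconsolidated and only the recompression index applies:
S_c = C_r·H/(1+e₀)·log₁₀(σ'_f/σ'_0) = 0.077×8/1.64×log₁₀(141.47/94.069)
    = 0.37561 × 0.17722 = 0.06656 m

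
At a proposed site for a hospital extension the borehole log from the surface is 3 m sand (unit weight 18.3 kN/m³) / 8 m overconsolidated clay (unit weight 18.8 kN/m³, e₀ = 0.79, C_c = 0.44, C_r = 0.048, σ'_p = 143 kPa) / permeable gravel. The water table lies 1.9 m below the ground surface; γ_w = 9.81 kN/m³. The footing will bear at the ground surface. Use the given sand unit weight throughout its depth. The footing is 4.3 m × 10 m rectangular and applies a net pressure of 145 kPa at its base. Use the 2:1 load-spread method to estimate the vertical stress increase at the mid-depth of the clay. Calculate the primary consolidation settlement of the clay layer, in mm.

S_c ≈ 31.7 mm

Mid-depth of clay below the ground surface: z = 3 + 8/2 = 7 m.
Total vertical stress at mid-clay: σ_v = 18.3×3 + 18.8×4 = 130.1 kPa.
Pore pressure: u = 9.81×(7 − 1.9) = 50.031 kPa.
Initial effective stress: σ'_0 = σ_v − u = 130.1 − 50.031 = 80.069 kPa.
Stress increase at mid-clay by the 2:1 spreading method:
Δσ = qBL/((B+z)(L+z)) = 145×4.3×10/((4.3+7)(10+7)) = 32.457 kPa
Final effective stress: σ'_f = 80.069 + 32.457 = 112.53 kPa.
σ'_f = 112.53 ≤ σ'_p = 143 kPa, so the clay remains overconsolidated and only the recompression index applies:
S_c = C_r·H/(1+e₀)·log₁₀(σ'_f/σ'_0) = 0.048×8/1.79×log₁₀(112.53/80.069)
    = 0.21453 × 0.1478 = 0.03171 m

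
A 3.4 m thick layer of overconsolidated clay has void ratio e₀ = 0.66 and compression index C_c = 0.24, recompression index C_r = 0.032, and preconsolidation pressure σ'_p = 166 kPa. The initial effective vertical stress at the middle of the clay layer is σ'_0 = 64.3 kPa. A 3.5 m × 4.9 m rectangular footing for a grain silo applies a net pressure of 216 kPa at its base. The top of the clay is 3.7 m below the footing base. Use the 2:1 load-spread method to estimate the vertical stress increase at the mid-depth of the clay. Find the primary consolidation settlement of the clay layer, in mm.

Mid-depth of clay below the footing base: z = 3.7 + 3.4/2 = 5.4 m.
Stress increase at mid-clay by the 2:1 spreading method:
Δσ = qBL/((B+z)(L+z)) = 216×3.5×4.9/((3.5+5.4)(4.9+5.4)) = 40.41 kPa
Final effective stress: σ'_f = 64.3 + 40.41 = 104.71 kPa.
σ'_f = 104.71 ≤ σ'_p = 166 kPa, so the clay remains overconsolidated and only the recompression index applies:
S_c = C_r·H/(1+e₀)·log₁₀(σ'_f/σ'_0) = 0.032×3.4/1.66×log₁₀(104.71/64.3)
    = 0.065542 × 0.21178 = 0.01388 m

S_c ≈ 13.9 mm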